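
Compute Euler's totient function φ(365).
288

365 = 5 × 73
φ(n) = n × ∏(1 - 1/p) for each prime p dividing n
φ(365) = 365 × (1 - 1/5) × (1 - 1/73) = 288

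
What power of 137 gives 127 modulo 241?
161

Baby-step giant-step with step n = ⌈√241⌉ = 16.
Baby steps 137^j mod 241 (j:value) for j=0..15: 0:1, 1:137, 2:212, 3:124, 4:118, 5:19, 6:193, 7:172, 8:187, 9:73, 10:120, 11:52, 12:135, 13:179, 14:182, 15:111.
Giant-step multiplier: 137^(-16) ≡ 137^(240-16) = 137^224 ≡ 231 (mod 241).
Giant steps γ_i = 127·231^i mod 241: γ_0=127, γ_1=176, γ_2=168, γ_3=7, γ_4=171, γ_5=218, γ_6=230, γ_7=110, γ_8=105, γ_9=155, γ_10=137 (in table at j=1).
x = i·n + j = 10·16 + 1 = 161.
Check: 137^161 ≡ 127 (mod 241).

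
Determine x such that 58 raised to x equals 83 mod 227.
199

Baby-step giant-step with step n = ⌈√227⌉ = 16.
Baby steps 58^j mod 227 (j:value) for j=0..15: 0:1, 1:58, 2:186, 3:119, 4:92, 5:115, 6:87, 7:52, 8:65, 9:138, 10:59, 11:17, 12:78, 13:211, 14:207, 15:202.
Giant-step multiplier: 58^(-16) ≡ 58^(226-16) = 58^210 ≡ 49 (mod 227).
Giant steps γ_i = 83·49^i mod 227: γ_0=83, γ_1=208, γ_2=204, γ_3=8, γ_4=165, γ_5=140, γ_6=50, γ_7=180, γ_8=194, γ_9=199, γ_10=217, γ_11=191, γ_12=52 (in table at j=7).
x = i·n + j = 12·16 + 7 = 199.
Check: 58^199 ≡ 83 (mod 227).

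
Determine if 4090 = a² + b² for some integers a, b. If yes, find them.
11² + 63² (a=11, b=63)

Factorization: 4090 = 2 × 5 × 409
By Fermat: n is sum of two squares iff every prime p ≡ 3 (mod 4) appears to even power.
All primes ≡ 3 (mod 4) appear to even power.
Search a = 0, 1, 2, … for 4090 - a² a perfect square: first hit at a = 11: 4090 - 121 = 3969 = 63².
4090 = 11² + 63² = 121 + 3969 ✓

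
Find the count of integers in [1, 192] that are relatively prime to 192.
64

192 = 2^6 × 3
φ(n) = n × ∏(1 - 1/p) for each prime p dividing n
φ(192) = 192 × (1 - 1/2) × (1 - 1/3) = 64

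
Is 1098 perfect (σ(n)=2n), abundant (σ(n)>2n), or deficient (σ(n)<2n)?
abundant

Proper divisors of 1098: sum = 1 + 2 + 3 + 6 + 9 + 18 + 61 + 122 + 183 + 366 + 549 = 1320
Since 1320 > 1098, 1098 is abundant.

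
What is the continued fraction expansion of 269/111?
[2; 2, 2, 1, 3, 4]

Euclidean algorithm steps:
269 = 2 × 111 + 47
111 = 2 × 47 + 17
47 = 2 × 17 + 13
17 = 1 × 13 + 4
13 = 3 × 4 + 1
4 = 4 × 1 + 0
Continued fraction: [2; 2, 2, 1, 3, 4]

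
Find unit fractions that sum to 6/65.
1/11 + 1/715

Greedy algorithm:
6/65: ceiling(65/6) = 11, use 1/11
1/715: ceiling(715/1) = 715, use 1/715
Result: 6/65 = 1/11 + 1/715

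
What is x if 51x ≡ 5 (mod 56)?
x ≡ 55 (mod 56)

gcd(51, 56) = 1, which divides 5, so solutions exist.
Find 51^(-1) mod 56 by the extended Euclidean algorithm:
56 = 1 × 51 + 5  ⟹  5 = (1)·56 + (-1)·51
51 = 10 × 5 + 1  ⟹  1 = (-10)·56 + (11)·51
So (11)·51 ≡ 1 (mod 56), i.e. 51^(-1) ≡ 11 (mod 56).
x ≡ 11 × 5 = 55 ≡ 55 (mod 56).
Check: 51 × 55 = 2805 ≡ 5 (mod 56).
Unique solution: x ≡ 55 (mod 56)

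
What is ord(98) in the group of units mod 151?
25

151 is prime, so ord(98) divides φ(151) = 150.
Divisors of 150: 1, 2, 3, 5, 6, 10, 15, 25, 30, 50, 75, 150.
Repeated squaring: 98^1 ≡ 98, 98^2 ≡ 91, 98^4 ≡ 127, 98^8 ≡ 123, 98^16 ≡ 29, 98^32 ≡ 86, 98^64 ≡ 148, 98^128 ≡ 9 (mod 151).
Test 98^d mod 151 for each divisor d in increasing order:
98^1 ≡ 98
98^2 ≡ 91
98^3 = 98^2·98^1 ≡ 9
98^5 = 98^4·98^1 ≡ 64
98^6 = 98^4·98^2 ≡ 81
98^10 = 98^8·98^2 ≡ 19
98^15 = 98^8·98^4·98^2·98^1 ≡ 8
98^25 = 98^16·98^8·98^1 ≡ 1  ← first divisor giving 1
The order is 25.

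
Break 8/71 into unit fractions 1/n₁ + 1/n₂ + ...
1/9 + 1/639

Greedy algorithm:
8/71: ceiling(71/8) = 9, use 1/9
1/639: ceiling(639/1) = 639, use 1/639
Result: 8/71 = 1/9 + 1/639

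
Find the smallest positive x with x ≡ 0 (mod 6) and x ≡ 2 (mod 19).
78

Using Chinese Remainder Theorem:
M = 6 × 19 = 114
M1 = 19, M2 = 6
y1 = 19^(-1) mod 6 = 1
y2 = 6^(-1) mod 19 = 16
x = (0×19×1 + 2×6×16) mod 114 = 78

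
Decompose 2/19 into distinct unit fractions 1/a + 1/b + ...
1/10 + 1/190

Greedy algorithm:
2/19: ceiling(19/2) = 10, use 1/10
1/190: ceiling(190/1) = 190, use 1/190
Result: 2/19 = 1/10 + 1/190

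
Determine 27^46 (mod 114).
87

Repeated squaring. Binary of 46 = 101110.
27^1 ≡ 27 (mod 114); 27^2 ≡ 45 (mod 114); 27^4 ≡ 87 (mod 114); 27^8 ≡ 45 (mod 114); 27^16 ≡ 87 (mod 114); 27^32 ≡ 45 (mod 114)
27^46 = 27^2 × 27^4 × 27^8 × 27^32 ≡ 87 (mod 114)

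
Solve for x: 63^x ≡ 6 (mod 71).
64

Baby-step giant-step with step n = ⌈√71⌉ = 9.
Baby steps 63^j mod 71 (j:value) for j=0..8: 0:1, 1:63, 2:64, 3:56, 4:49, 5:34, 6:12, 7:46, 8:58.
Giant-step multiplier: 63^(-9) ≡ 63^(70-9) = 63^61 ≡ 28 (mod 71).
Giant steps γ_i = 6·28^i mod 71: γ_0=6, γ_1=26, γ_2=18, γ_3=7, γ_4=54, γ_5=21, γ_6=20, γ_7=63 (in table at j=1).
x = i·n + j = 7·9 + 1 = 64.
Check: 63^64 ≡ 6 (mod 71).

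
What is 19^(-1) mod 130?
89

gcd(19, 130) = 1, so the inverse exists.
Extended Euclidean algorithm on (130, 19):
130 = 6 × 19 + 16  ⟹  16 = (1)·130 + (-6)·19
19 = 1 × 16 + 3  ⟹  3 = (-1)·130 + (7)·19
16 = 5 × 3 + 1  ⟹  1 = (6)·130 + (-41)·19
So (-41)·19 ≡ 1 (mod 130), i.e. 19^(-1) ≡ -41 ≡ 89 (mod 130).
Check: 19 × 89 = 1691 ≡ 1 (mod 130)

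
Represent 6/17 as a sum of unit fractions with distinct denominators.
1/3 + 1/51

Greedy algorithm:
6/17: ceiling(17/6) = 3, use 1/3
1/51: ceiling(51/1) = 51, use 1/51
Result: 6/17 = 1/3 + 1/51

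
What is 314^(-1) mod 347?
21

gcd(314, 347) = 1, so the inverse exists.
Extended Euclidean algorithm on (347, 314):
347 = 1 × 314 + 33  ⟹  33 = (1)·347 + (-1)·314
314 = 9 × 33 + 17  ⟹  17 = (-9)·347 + (10)·314
33 = 1 × 17 + 16  ⟹  16 = (10)·347 + (-11)·314
17 = 1 × 16 + 1  ⟹  1 = (-19)·347 + (21)·314
So (21)·314 ≡ 1 (mod 347), i.e. 314^(-1) ≡ 21 (mod 347).
Check: 314 × 21 = 6594 ≡ 1 (mod 347)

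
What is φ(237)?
156

237 = 3 × 79
φ(n) = n × ∏(1 - 1/p) for each prime p dividing n
φ(237) = 237 × (1 - 1/3) × (1 - 1/79) = 156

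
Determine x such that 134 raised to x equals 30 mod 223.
204

Baby-step giant-step with step n = ⌈√223⌉ = 15.
Baby steps 134^j mod 223 (j:value) for j=0..14: 0:1, 1:134, 2:116, 3:157, 4:76, 5:149, 6:119, 7:113, 8:201, 9:174, 10:124, 11:114, 12:112, 13:67, 14:58.
Giant-step multiplier: 134^(-15) ≡ 134^(222-15) = 134^207 ≡ 27 (mod 223).
Giant steps γ_i = 30·27^i mod 223: γ_0=30, γ_1=141, γ_2=16, γ_3=209, γ_4=68, γ_5=52, γ_6=66, γ_7=221, γ_8=169, γ_9=103, γ_10=105, γ_11=159, γ_12=56, γ_13=174 (in table at j=9).
x = i·n + j = 13·15 + 9 = 204.
Check: 134^204 ≡ 30 (mod 223).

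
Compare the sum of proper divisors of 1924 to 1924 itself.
deficient

Proper divisors of 1924: sum = 1 + 2 + 4 + 13 + 26 + 37 + 52 + 74 + 148 + 481 + 962 = 1800
Since 1800 < 1924, 1924 is deficient.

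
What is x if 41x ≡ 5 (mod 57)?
x ≡ 46 (mod 57)

gcd(41, 57) = 1, which divides 5, so solutions exist.
Find 41^(-1) mod 57 by the extended Euclidean algorithm:
57 = 1 × 41 + 16  ⟹  16 = (1)·57 + (-1)·41
41 = 2 × 16 + 9  ⟹  9 = (-2)·57 + (3)·41
16 = 1 × 9 + 7  ⟹  7 = (3)·57 + (-4)·41
9 = 1 × 7 + 2  ⟹  2 = (-5)·57 + (7)·41
7 = 3 × 2 + 1  ⟹  1 = (18)·57 + (-25)·41
So (-25)·41 ≡ 1 (mod 57), i.e. 41^(-1) ≡ -25 ≡ 32 (mod 57).
x ≡ 32 × 5 = 160 ≡ 46 (mod 57).
Check: 41 × 46 = 1886 ≡ 5 (mod 57).
Unique solution: x ≡ 46 (mod 57)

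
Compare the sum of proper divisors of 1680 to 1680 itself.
abundant

Proper divisors of 1680: sum = 1 + 2 + 3 + 4 + 5 + 6 + 7 + 8 + ... + 336 + 420 + 560 + 840 (39 divisors) = 4272
Since 4272 > 1680, 1680 is abundant.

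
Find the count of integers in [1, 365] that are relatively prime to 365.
288

365 = 5 × 73
φ(n) = n × ∏(1 - 1/p) for each prime p dividing n
φ(365) = 365 × (1 - 1/5) × (1 - 1/73) = 288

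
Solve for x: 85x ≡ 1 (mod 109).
59

gcd(85, 109) = 1, so the inverse exists.
Extended Euclidean algorithm on (109, 85):
109 = 1 × 85 + 24  ⟹  24 = (1)·109 + (-1)·85
85 = 3 × 24 + 13  ⟹  13 = (-3)·109 + (4)·85
24 = 1 × 13 + 11  ⟹  11 = (4)·109 + (-5)·85
13 = 1 × 11 + 2  ⟹  2 = (-7)·109 + (9)·85
11 = 5 × 2 + 1  ⟹  1 = (39)·109 + (-50)·85
So (-50)·85 ≡ 1 (mod 109), i.e. 85^(-1) ≡ -50 ≡ 59 (mod 109).
Check: 85 × 59 = 5015 ≡ 1 (mod 109)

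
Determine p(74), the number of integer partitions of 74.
7089500

p(n) counts ways to write n as a sum of positive integers (order ignored).
Euler's pentagonal recurrence: p(k) = p(k-1) + p(k-2) - p(k-5) - p(k-7) + p(k-12) + p(k-15) - ... (offsets j(3j∓1)/2, signs ++--, p(0)=1, p(<0)=0).
DP table for k = 0..73: p(0)=1, p(1)=1, p(2)=2, p(3)=3, p(4)=5, p(5)=7, p(6)=11, p(7)=15, p(8)=22, p(9)=30, p(10)=42, p(11)=56, p(12)=77, p(13)=101, p(14)=135, p(15)=176, p(16)=231, p(17)=297, p(18)=385, p(19)=490, p(20)=627, p(21)=792, p(22)=1002, p(23)=1255, p(24)=1575, p(25)=1958, p(26)=2436, p(27)=3010, p(28)=3718, p(29)=4565, p(30)=5604, p(31)=6842, p(32)=8349, p(33)=10143, p(34)=12310, p(35)=14883, p(36)=17977, p(37)=21637, p(38)=26015, p(39)=31185, p(40)=37338, p(41)=44583, p(42)=53174, p(43)=63261, p(44)=75175, p(45)=89134, p(46)=105558, p(47)=124754, p(48)=147273, p(49)=173525, p(50)=204226, p(51)=239943, p(52)=281589, p(53)=329931, p(54)=386155, p(55)=451276, p(56)=526823, p(57)=614154, p(58)=715220, p(59)=831820, p(60)=966467, p(61)=1121505, p(62)=1300156, p(63)=1505499, p(64)=1741630, p(65)=2012558, p(66)=2323520, p(67)=2679689, p(68)=3087735, p(69)=3554345, p(70)=4087968, p(71)=4697205, p(72)=5392783, p(73)=6185689.
Final step: p(74) = p(73) + p(72) - p(69) - p(67) + p(62) + p(59) - p(52) - p(48) + p(39) + p(34) - p(23) - p(17) + p(4)
= 6185689 + 5392783 - 3554345 - 2679689 + 1300156 + 831820 - 281589 - 147273 + 31185 + 12310 - 1255 - 297 + 5
= 7089500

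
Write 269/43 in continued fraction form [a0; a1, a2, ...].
[6; 3, 1, 10]

Euclidean algorithm steps:
269 = 6 × 43 + 11
43 = 3 × 11 + 10
11 = 1 × 10 + 1
10 = 10 × 1 + 0
Continued fraction: [6; 3, 1, 10]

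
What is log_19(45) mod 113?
71

Baby-step giant-step with step n = ⌈√113⌉ = 11.
Baby steps 19^j mod 113 (j:value) for j=0..10: 0:1, 1:19, 2:22, 3:79, 4:32, 5:43, 6:26, 7:42, 8:7, 9:20, 10:41.
Giant-step multiplier: 19^(-11) ≡ 19^(112-11) = 19^101 ≡ 47 (mod 113).
Giant steps γ_i = 45·47^i mod 113: γ_0=45, γ_1=81, γ_2=78, γ_3=50, γ_4=90, γ_5=49, γ_6=43 (in table at j=5).
x = i·n + j = 6·11 + 5 = 71.
Check: 19^71 ≡ 45 (mod 113).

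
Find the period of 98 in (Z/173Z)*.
172

173 is prime, so ord(98) divides φ(173) = 172.
Divisors of 172: 1, 2, 4, 43, 86, 172.
Repeated squaring: 98^1 ≡ 98, 98^2 ≡ 89, 98^4 ≡ 136, 98^8 ≡ 158, 98^16 ≡ 52, 98^32 ≡ 109, 98^64 ≡ 117, 98^128 ≡ 22 (mod 173).
Test 98^d mod 173 for each divisor d in increasing order:
98^1 ≡ 98
98^2 ≡ 89
98^4 ≡ 136
98^43 = 98^32·98^8·98^2·98^1 ≡ 93
98^86 = 98^64·98^16·98^4·98^2 ≡ 172
98^172 = 98^128·98^32·98^8·98^4 ≡ 1  ← first divisor giving 1
The order is 172.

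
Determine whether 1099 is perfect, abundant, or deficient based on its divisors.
deficient

Proper divisors of 1099: sum = 1 + 7 + 157 = 165
Since 165 < 1099, 1099 is deficient.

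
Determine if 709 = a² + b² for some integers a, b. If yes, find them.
15² + 22² (a=15, b=22)

Factorization: 709 = 709
By Fermat: n is sum of two squares iff every prime p ≡ 3 (mod 4) appears to even power.
All primes ≡ 3 (mod 4) appear to even power.
Search a = 0, 1, 2, … for 709 - a² a perfect square: first hit at a = 15: 709 - 225 = 484 = 22².
709 = 15² + 22² = 225 + 484 ✓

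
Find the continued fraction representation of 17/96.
[0; 5, 1, 1, 1, 5]

Euclidean algorithm steps:
17 = 0 × 96 + 17
96 = 5 × 17 + 11
17 = 1 × 11 + 6
11 = 1 × 6 + 5
6 = 1 × 5 + 1
5 = 5 × 1 + 0
Continued fraction: [0; 5, 1, 1, 1, 5]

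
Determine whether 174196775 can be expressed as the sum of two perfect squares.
Not possible

Factorization: 174196775 = 5^2 × 191^3
By Fermat: n is sum of two squares iff every prime p ≡ 3 (mod 4) appears to even power.
Prime(s) ≡ 3 (mod 4) with odd exponent: [(191, 3)]
Therefore 174196775 cannot be expressed as a² + b².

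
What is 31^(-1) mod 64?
31

gcd(31, 64) = 1, so the inverse exists.
Extended Euclidean algorithm on (64, 31):
64 = 2 × 31 + 2  ⟹  2 = (1)·64 + (-2)·31
31 = 15 × 2 + 1  ⟹  1 = (-15)·64 + (31)·31
So (31)·31 ≡ 1 (mod 64), i.e. 31^(-1) ≡ 31 (mod 64).
Check: 31 × 31 = 961 ≡ 1 (mod 64)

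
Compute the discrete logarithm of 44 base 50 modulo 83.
78

Baby-step giant-step with step n = ⌈√83⌉ = 10.
Baby steps 50^j mod 83 (j:value) for j=0..9: 0:1, 1:50, 2:10, 3:2, 4:17, 5:20, 6:4, 7:34, 8:40, 9:8.
Giant-step multiplier: 50^(-10) ≡ 50^(82-10) = 50^72 ≡ 11 (mod 83).
Giant steps γ_i = 44·11^i mod 83: γ_0=44, γ_1=69, γ_2=12, γ_3=49, γ_4=41, γ_5=36, γ_6=64, γ_7=40 (in table at j=8).
x = i·n + j = 7·10 + 8 = 78.
Check: 50^78 ≡ 44 (mod 83).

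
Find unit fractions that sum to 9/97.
1/11 + 1/534 + 1/569778

Greedy algorithm:
9/97: ceiling(97/9) = 11, use 1/11
2/1067: ceiling(1067/2) = 534, use 1/534
1/569778: ceiling(569778/1) = 569778, use 1/569778
Result: 9/97 = 1/11 + 1/534 + 1/569778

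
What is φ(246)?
80

246 = 2 × 3 × 41
φ(n) = n × ∏(1 - 1/p) for each prime p dividing n
φ(246) = 246 × (1 - 1/2) × (1 - 1/3) × (1 - 1/41) = 80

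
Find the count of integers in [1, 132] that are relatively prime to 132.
40

132 = 2^2 × 3 × 11
φ(n) = n × ∏(1 - 1/p) for each prime p dividing n
φ(132) = 132 × (1 - 1/2) × (1 - 1/3) × (1 - 1/11) = 40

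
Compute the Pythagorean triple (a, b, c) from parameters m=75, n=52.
(2921, 7800, 8329)

Euclid's formula: a = m² - n², b = 2mn, c = m² + n²
m = 75, n = 52
a = 75² - 52² = 5625 - 2704 = 2921
b = 2 × 75 × 52 = 7800
c = 75² + 52² = 5625 + 2704 = 8329
Verification: 2921² + 7800² = 8532241 + 60840000 = 69372241 = 8329² ✓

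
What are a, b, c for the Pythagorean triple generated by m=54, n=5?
(2891, 540, 2941)

Euclid's formula: a = m² - n², b = 2mn, c = m² + n²
m = 54, n = 5
a = 54² - 5² = 2916 - 25 = 2891
b = 2 × 54 × 5 = 540
c = 54² + 5² = 2916 + 25 = 2941
Verification: 2891² + 540² = 8357881 + 291600 = 8649481 = 2941² ✓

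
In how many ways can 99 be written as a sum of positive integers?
169229875

p(n) counts ways to write n as a sum of positive integers (order ignored).
Euler's pentagonal recurrence: p(k) = p(k-1) + p(k-2) - p(k-5) - p(k-7) + p(k-12) + p(k-15) - ... (offsets j(3j∓1)/2, signs ++--, p(0)=1, p(<0)=0).
DP table for k = 0..98: p(0)=1, p(1)=1, p(2)=2, p(3)=3, p(4)=5, p(5)=7, p(6)=11, p(7)=15, p(8)=22, p(9)=30, p(10)=42, p(11)=56, p(12)=77, p(13)=101, p(14)=135, p(15)=176, p(16)=231, p(17)=297, p(18)=385, p(19)=490, p(20)=627, p(21)=792, p(22)=1002, p(23)=1255, p(24)=1575, p(25)=1958, p(26)=2436, p(27)=3010, p(28)=3718, p(29)=4565, p(30)=5604, p(31)=6842, p(32)=8349, p(33)=10143, p(34)=12310, p(35)=14883, p(36)=17977, p(37)=21637, p(38)=26015, p(39)=31185, p(40)=37338, p(41)=44583, p(42)=53174, p(43)=63261, p(44)=75175, p(45)=89134, p(46)=105558, p(47)=124754, p(48)=147273, p(49)=173525, p(50)=204226, p(51)=239943, p(52)=281589, p(53)=329931, p(54)=386155, p(55)=451276, p(56)=526823, p(57)=614154, p(58)=715220, p(59)=831820, p(60)=966467, p(61)=1121505, p(62)=1300156, p(63)=1505499, p(64)=1741630, p(65)=2012558, p(66)=2323520, p(67)=2679689, p(68)=3087735, p(69)=3554345, p(70)=4087968, p(71)=4697205, p(72)=5392783, p(73)=6185689, p(74)=7089500, p(75)=8118264, p(76)=9289091, p(77)=10619863, p(78)=12132164, p(79)=13848650, p(80)=15796476, p(81)=18004327, p(82)=20506255, p(83)=23338469, p(84)=26543660, p(85)=30167357, p(86)=34262962, p(87)=38887673, p(88)=44108109, p(89)=49995925, p(90)=56634173, p(91)=64112359, p(92)=72533807, p(93)=82010177, p(94)=92669720, p(95)=104651419, p(96)=118114304, p(97)=133230930, p(98)=150198136.
Final step: p(99) = p(98) + p(97) - p(94) - p(92) + p(87) + p(84) - p(77) - p(73) + p(64) + p(59) - p(48) - p(42) + p(29) + p(22) - p(7)
= 150198136 + 133230930 - 92669720 - 72533807 + 38887673 + 26543660 - 10619863 - 6185689 + 1741630 + 831820 - 147273 - 53174 + 4565 + 1002 - 15
= 169229875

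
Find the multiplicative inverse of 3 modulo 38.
13

gcd(3, 38) = 1, so the inverse exists.
Extended Euclidean algorithm on (38, 3):
38 = 12 × 3 + 2  ⟹  2 = (1)·38 + (-12)·3
3 = 1 × 2 + 1  ⟹  1 = (-1)·38 + (13)·3
So (13)·3 ≡ 1 (mod 38), i.e. 3^(-1) ≡ 13 (mod 38).
Check: 3 × 13 = 39 ≡ 1 (mod 38)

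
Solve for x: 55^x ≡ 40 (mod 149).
95

Baby-step giant-step with step n = ⌈√149⌉ = 13.
Baby steps 55^j mod 149 (j:value) for j=0..12: 0:1, 1:55, 2:45, 3:91, 4:88, 5:72, 6:86, 7:111, 8:145, 9:78, 10:118, 11:83, 12:95.
Giant-step multiplier: 55^(-13) ≡ 55^(148-13) = 55^135 ≡ 15 (mod 149).
Giant steps γ_i = 40·15^i mod 149: γ_0=40, γ_1=4, γ_2=60, γ_3=6, γ_4=90, γ_5=9, γ_6=135, γ_7=88 (in table at j=4).
x = i·n + j = 7·13 + 4 = 95.
Check: 55^95 ≡ 40 (mod 149).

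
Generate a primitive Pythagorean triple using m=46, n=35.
(891, 3220, 3341)

Euclid's formula: a = m² - n², b = 2mn, c = m² + n²
m = 46, n = 35
a = 46² - 35² = 2116 - 1225 = 891
b = 2 × 46 × 35 = 3220
c = 46² + 35² = 2116 + 1225 = 3341
Verification: 891² + 3220² = 793881 + 10368400 = 11162281 = 3341² ✓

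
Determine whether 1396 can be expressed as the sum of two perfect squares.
10² + 36² (a=10, b=36)

Factorization: 1396 = 2^2 × 349
By Fermat: n is sum of two squares iff every prime p ≡ 3 (mod 4) appears to even power.
All primes ≡ 3 (mod 4) appear to even power.
Search a = 0, 1, 2, … for 1396 - a² a perfect square: first hit at a = 10: 1396 - 100 = 1296 = 36².
1396 = 10² + 36² = 100 + 1296 ✓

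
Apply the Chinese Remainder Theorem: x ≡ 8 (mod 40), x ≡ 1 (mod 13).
248

Using Chinese Remainder Theorem:
M = 40 × 13 = 520
M1 = 13, M2 = 40
y1 = 13^(-1) mod 40 = 37
y2 = 40^(-1) mod 13 = 1
x = (8×13×37 + 1×40×1) mod 520 = 248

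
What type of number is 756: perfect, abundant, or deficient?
abundant

Proper divisors of 756: sum = 1 + 2 + 3 + 4 + 6 + 7 + 9 + 12 + ... + 126 + 189 + 252 + 378 (23 divisors) = 1484
Since 1484 > 756, 756 is abundant.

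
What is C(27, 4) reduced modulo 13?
0

Using Lucas' theorem:
Write n=27 and k=4 in base 13:
n in base 13: [2, 1]
k in base 13: [0, 4]
C(27,4) mod 13 = ∏ C(n_i, k_i) mod 13
Digit binomials (mod 13): C(2,0) = 1; C(1,4) = 0 (k_i > n_i)
Product: 1 × 0 = 0 ≡ 0 (mod 13)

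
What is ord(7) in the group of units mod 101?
100

101 is prime, so ord(7) divides φ(101) = 100.
Divisors of 100: 1, 2, 4, 5, 10, 20, 25, 50, 100.
Repeated squaring: 7^1 ≡ 7, 7^2 ≡ 49, 7^4 ≡ 78, 7^8 ≡ 24, 7^16 ≡ 71, 7^32 ≡ 92, 7^64 ≡ 81 (mod 101).
Test 7^d mod 101 for each divisor d in increasing order:
7^1 ≡ 7
7^2 ≡ 49
7^4 ≡ 78
7^5 = 7^4·7^1 ≡ 41
7^10 = 7^8·7^2 ≡ 65
7^20 = 7^16·7^4 ≡ 84
7^25 = 7^16·7^8·7^1 ≡ 10
7^50 = 7^32·7^16·7^2 ≡ 100
7^100 = 7^64·7^32·7^4 ≡ 1  ← first divisor giving 1
The order is 100.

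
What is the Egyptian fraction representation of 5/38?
1/8 + 1/152

Greedy algorithm:
5/38: ceiling(38/5) = 8, use 1/8
1/152: ceiling(152/1) = 152, use 1/152
Result: 5/38 = 1/8 + 1/152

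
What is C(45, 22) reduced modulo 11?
6

Using Lucas' theorem:
Write n=45 and k=22 in base 11:
n in base 11: [4, 1]
k in base 11: [2, 0]
C(45,22) mod 11 = ∏ C(n_i, k_i) mod 11
Digit binomials (mod 11): C(4,2) = 6; C(1,0) = 1
Product: 6 × 1 = 6 ≡ 6 (mod 11)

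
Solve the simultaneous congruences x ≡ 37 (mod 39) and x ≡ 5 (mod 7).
271

Using Chinese Remainder Theorem:
M = 39 × 7 = 273
M1 = 7, M2 = 39
y1 = 7^(-1) mod 39 = 28
y2 = 39^(-1) mod 7 = 2
x = (37×7×28 + 5×39×2) mod 273 = 271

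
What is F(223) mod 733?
197

Matrix identity: Q^n = [[F_(n+1), F_n], [F_n, F_(n-1)]] with Q = [[1,1],[1,0]].
n = 223 = 11011111₂. Square-and-multiply, entries mod 733:
Q^1 = [[1,1],[1,0]]
Q^3 = (Q^1)²·Q = [[3,2],[2,1]]
Q^6 = (Q^3)² = [[13,8],[8,5]]
Q^13 = (Q^6)²·Q = [[377,233],[233,144]]
Q^27 = (Q^13)²·Q = [[422,707],[707,448]]
Q^55 = (Q^27)²·Q = [[11,641],[641,103]]
Q^111 = (Q^55)²·Q = [[296,522],[522,507]]
Q^223 = (Q^111)²·Q = [[87,197],[197,623]]
F_223 mod 733 = Q^223[0][1] = 197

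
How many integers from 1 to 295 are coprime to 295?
232

295 = 5 × 59
φ(n) = n × ∏(1 - 1/p) for each prime p dividing n
φ(295) = 295 × (1 - 1/5) × (1 - 1/59) = 232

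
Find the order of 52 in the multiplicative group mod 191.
19

191 is prime, so ord(52) divides φ(191) = 190.
Divisors of 190: 1, 2, 5, 10, 19, 38, 95, 190.
Repeated squaring: 52^1 ≡ 52, 52^2 ≡ 30, 52^4 ≡ 136, 52^8 ≡ 160, 52^16 ≡ 6, 52^32 ≡ 36, 52^64 ≡ 150, 52^128 ≡ 153 (mod 191).
Test 52^d mod 191 for each divisor d in increasing order:
52^1 ≡ 52
52^2 ≡ 30
52^5 = 52^4·52^1 ≡ 5
52^10 = 52^8·52^2 ≡ 25
52^19 = 52^16·52^2·52^1 ≡ 1  ← first divisor giving 1
The order is 19.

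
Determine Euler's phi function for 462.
120

462 = 2 × 3 × 7 × 11
φ(n) = n × ∏(1 - 1/p) for each prime p dividing n
φ(462) = 462 × (1 - 1/2) × (1 - 1/3) × (1 - 1/7) × (1 - 1/11) = 120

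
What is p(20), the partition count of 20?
627

p(n) counts ways to write n as a sum of positive integers (order ignored).
Euler's pentagonal recurrence: p(k) = p(k-1) + p(k-2) - p(k-5) - p(k-7) + p(k-12) + p(k-15) - ... (offsets j(3j∓1)/2, signs ++--, p(0)=1, p(<0)=0).
DP table for k = 0..19: p(0)=1, p(1)=1, p(2)=2, p(3)=3, p(4)=5, p(5)=7, p(6)=11, p(7)=15, p(8)=22, p(9)=30, p(10)=42, p(11)=56, p(12)=77, p(13)=101, p(14)=135, p(15)=176, p(16)=231, p(17)=297, p(18)=385, p(19)=490.
Final step: p(20) = p(19) + p(18) - p(15) - p(13) + p(8) + p(5)
= 490 + 385 - 176 - 101 + 22 + 7
= 627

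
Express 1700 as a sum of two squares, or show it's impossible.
10² + 40² (a=10, b=40)

Factorization: 1700 = 2^2 × 5^2 × 17
By Fermat: n is sum of two squares iff every prime p ≡ 3 (mod 4) appears to even power.
All primes ≡ 3 (mod 4) appear to even power.
Search a = 0, 1, 2, … for 1700 - a² a perfect square: first hit at a = 10: 1700 - 100 = 1600 = 40².
1700 = 10² + 40² = 100 + 1600 ✓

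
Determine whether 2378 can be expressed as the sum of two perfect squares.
13² + 47² (a=13, b=47)

Factorization: 2378 = 2 × 29 × 41
By Fermat: n is sum of two squares iff every prime p ≡ 3 (mod 4) appears to even power.
All primes ≡ 3 (mod 4) appear to even power.
Search a = 0, 1, 2, … for 2378 - a² a perfect square: first hit at a = 13: 2378 - 169 = 2209 = 47².
2378 = 13² + 47² = 169 + 2209 ✓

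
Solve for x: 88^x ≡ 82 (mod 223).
120

Baby-step giant-step with step n = ⌈√223⌉ = 15.
Baby steps 88^j mod 223 (j:value) for j=0..14: 0:1, 1:88, 2:162, 3:207, 4:153, 5:84, 6:33, 7:5, 8:217, 9:141, 10:143, 11:96, 12:197, 13:165, 14:25.
Giant-step multiplier: 88^(-15) ≡ 88^(222-15) = 88^207 ≡ 52 (mod 223).
Giant steps γ_i = 82·52^i mod 223: γ_0=82, γ_1=27, γ_2=66, γ_3=87, γ_4=64, γ_5=206, γ_6=8, γ_7=193, γ_8=1 (in table at j=0).
x = i·n + j = 8·15 + 0 = 120.
Check: 88^120 ≡ 82 (mod 223).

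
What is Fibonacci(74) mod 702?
595

Matrix identity: Q^n = [[F_(n+1), F_n], [F_n, F_(n-1)]] with Q = [[1,1],[1,0]].
n = 74 = 1001010₂. Square-and-multiply, entries mod 702:
Q^1 = [[1,1],[1,0]]
Q^2 = (Q^1)² = [[2,1],[1,1]]
Q^4 = (Q^2)² = [[5,3],[3,2]]
Q^9 = (Q^4)²·Q = [[55,34],[34,21]]
Q^18 = (Q^9)² = [[671,478],[478,193]]
Q^37 = (Q^18)²·Q = [[107,593],[593,216]]
Q^74 = (Q^37)² = [[164,595],[595,271]]
F_74 mod 702 = Q^74[0][1] = 595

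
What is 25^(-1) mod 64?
41

gcd(25, 64) = 1, so the inverse exists.
Extended Euclidean algorithm on (64, 25):
64 = 2 × 25 + 14  ⟹  14 = (1)·64 + (-2)·25
25 = 1 × 14 + 11  ⟹  11 = (-1)·64 + (3)·25
14 = 1 × 11 + 3  ⟹  3 = (2)·64 + (-5)·25
11 = 3 × 3 + 2  ⟹  2 = (-7)·64 + (18)·25
3 = 1 × 2 + 1  ⟹  1 = (9)·64 + (-23)·25
So (-23)·25 ≡ 1 (mod 64), i.e. 25^(-1) ≡ -23 ≡ 41 (mod 64).
Check: 25 × 41 = 1025 ≡ 1 (mod 64)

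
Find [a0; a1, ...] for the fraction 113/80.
[1; 2, 2, 2, 1, 4]

Euclidean algorithm steps:
113 = 1 × 80 + 33
80 = 2 × 33 + 14
33 = 2 × 14 + 5
14 = 2 × 5 + 4
5 = 1 × 4 + 1
4 = 4 × 1 + 0
Continued fraction: [1; 2, 2, 2, 1, 4]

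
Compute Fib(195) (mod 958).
686

Matrix identity: Q^n = [[F_(n+1), F_n], [F_n, F_(n-1)]] with Q = [[1,1],[1,0]].
n = 195 = 11000011₂. Square-and-multiply, entries mod 958:
Q^1 = [[1,1],[1,0]]
Q^3 = (Q^1)²·Q = [[3,2],[2,1]]
Q^6 = (Q^3)² = [[13,8],[8,5]]
Q^12 = (Q^6)² = [[233,144],[144,89]]
Q^24 = (Q^12)² = [[301,384],[384,875]]
Q^48 = (Q^24)² = [[473,366],[366,107]]
Q^97 = (Q^48)²·Q = [[913,351],[351,562]]
Q^195 = (Q^97)²·Q = [[133,686],[686,405]]
F_195 mod 958 = Q^195[0][1] = 686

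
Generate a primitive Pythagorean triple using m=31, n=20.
(561, 1240, 1361)

Euclid's formula: a = m² - n², b = 2mn, c = m² + n²
m = 31, n = 20
a = 31² - 20² = 961 - 400 = 561
b = 2 × 31 × 20 = 1240
c = 31² + 20² = 961 + 400 = 1361
Verification: 561² + 1240² = 314721 + 1537600 = 1852321 = 1361² ✓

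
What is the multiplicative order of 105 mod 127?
18

127 is prime, so ord(105) divides φ(127) = 126.
Divisors of 126: 1, 2, 3, 6, 7, 9, 14, 18, 21, 42, 63, 126.
Repeated squaring: 105^1 ≡ 105, 105^2 ≡ 103, 105^4 ≡ 68, 105^8 ≡ 52, 105^16 ≡ 37, 105^32 ≡ 99, 105^64 ≡ 22 (mod 127).
Test 105^d mod 127 for each divisor d in increasing order:
105^1 ≡ 105
105^2 ≡ 103
105^3 = 105^2·105^1 ≡ 20
105^6 = 105^4·105^2 ≡ 19
105^7 = 105^4·105^2·105^1 ≡ 90
105^9 = 105^8·105^1 ≡ 126
105^14 = 105^8·105^4·105^2 ≡ 99
105^18 = 105^16·105^2 ≡ 1  ← first divisor giving 1
The order is 18.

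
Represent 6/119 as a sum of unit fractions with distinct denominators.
1/20 + 1/2380

Greedy algorithm:
6/119: ceiling(119/6) = 20, use 1/20
1/2380: ceiling(2380/1) = 2380, use 1/2380
Result: 6/119 = 1/20 + 1/2380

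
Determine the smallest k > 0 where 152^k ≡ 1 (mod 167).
83

167 is prime, so ord(152) divides φ(167) = 166.
Divisors of 166: 1, 2, 83, 166.
Repeated squaring: 152^1 ≡ 152, 152^2 ≡ 58, 152^4 ≡ 24, 152^8 ≡ 75, 152^16 ≡ 114, 152^32 ≡ 137, 152^64 ≡ 65, 152^128 ≡ 50 (mod 167).
Test 152^d mod 167 for each divisor d in increasing order:
152^1 ≡ 152
152^2 ≡ 58
152^83 = 152^64·152^16·152^2·152^1 ≡ 1  ← first divisor giving 1
The order is 83.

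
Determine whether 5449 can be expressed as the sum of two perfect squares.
43² + 60² (a=43, b=60)

Factorization: 5449 = 5449
By Fermat: n is sum of two squares iff every prime p ≡ 3 (mod 4) appears to even power.
All primes ≡ 3 (mod 4) appear to even power.
Search a = 0, 1, 2, … for 5449 - a² a perfect square: first hit at a = 43: 5449 - 1849 = 3600 = 60².
5449 = 43² + 60² = 1849 + 3600 ✓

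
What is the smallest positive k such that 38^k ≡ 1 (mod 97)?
96

97 is prime, so ord(38) divides φ(97) = 96.
Divisors of 96: 1, 2, 3, 4, 6, 8, 12, 16, 24, 32, 48, 96.
Repeated squaring: 38^1 ≡ 38, 38^2 ≡ 86, 38^4 ≡ 24, 38^8 ≡ 91, 38^16 ≡ 36, 38^32 ≡ 35, 38^64 ≡ 61 (mod 97).
Test 38^d mod 97 for each divisor d in increasing order:
38^1 ≡ 38
38^2 ≡ 86
38^3 = 38^2·38^1 ≡ 67
38^4 ≡ 24
38^6 = 38^4·38^2 ≡ 27
38^8 ≡ 91
38^12 = 38^8·38^4 ≡ 50
38^16 ≡ 36
38^24 = 38^16·38^8 ≡ 75
38^32 ≡ 35
38^48 = 38^32·38^16 ≡ 96
38^96 = 38^64·38^32 ≡ 1  ← first divisor giving 1
The order is 96.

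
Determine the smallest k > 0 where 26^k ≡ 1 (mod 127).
63

127 is prime, so ord(26) divides φ(127) = 126.
Divisors of 126: 1, 2, 3, 6, 7, 9, 14, 18, 21, 42, 63, 126.
Repeated squaring: 26^1 ≡ 26, 26^2 ≡ 41, 26^4 ≡ 30, 26^8 ≡ 11, 26^16 ≡ 121, 26^32 ≡ 36, 26^64 ≡ 26 (mod 127).
Test 26^d mod 127 for each divisor d in increasing order:
26^1 ≡ 26
26^2 ≡ 41
26^3 = 26^2·26^1 ≡ 50
26^6 = 26^4·26^2 ≡ 87
26^7 = 26^4·26^2·26^1 ≡ 103
26^9 = 26^8·26^1 ≡ 32
26^14 = 26^8·26^4·26^2 ≡ 68
26^18 = 26^16·26^2 ≡ 8
26^21 = 26^16·26^4·26^1 ≡ 19
26^42 = 26^32·26^8·26^2 ≡ 107
26^63 = 26^32·26^16·26^8·26^4·26^2·26^1 ≡ 1  ← first divisor giving 1
The order is 63.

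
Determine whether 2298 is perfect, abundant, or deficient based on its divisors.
abundant

Proper divisors of 2298: sum = 1 + 2 + 3 + 6 + 383 + 766 + 1149 = 2310
Since 2310 > 2298, 2298 is abundant.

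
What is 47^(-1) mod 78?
5

gcd(47, 78) = 1, so the inverse exists.
Extended Euclidean algorithm on (78, 47):
78 = 1 × 47 + 31  ⟹  31 = (1)·78 + (-1)·47
47 = 1 × 31 + 16  ⟹  16 = (-1)·78 + (2)·47
31 = 1 × 16 + 15  ⟹  15 = (2)·78 + (-3)·47
16 = 1 × 15 + 1  ⟹  1 = (-3)·78 + (5)·47
So (5)·47 ≡ 1 (mod 78), i.e. 47^(-1) ≡ 5 (mod 78).
Check: 47 × 5 = 235 ≡ 1 (mod 78)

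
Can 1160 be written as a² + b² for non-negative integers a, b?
2² + 34² (a=2, b=34)

Factorization: 1160 = 2^3 × 5 × 29
By Fermat: n is sum of two squares iff every prime p ≡ 3 (mod 4) appears to even power.
All primes ≡ 3 (mod 4) appear to even power.
Search a = 0, 1, 2, … for 1160 - a² a perfect square: first hit at a = 2: 1160 - 4 = 1156 = 34².
1160 = 2² + 34² = 4 + 1156 ✓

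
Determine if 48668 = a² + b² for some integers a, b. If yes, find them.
Not possible

Factorization: 48668 = 2^2 × 23^3
By Fermat: n is sum of two squares iff every prime p ≡ 3 (mod 4) appears to even power.
Prime(s) ≡ 3 (mod 4) with odd exponent: [(23, 3)]
Therefore 48668 cannot be expressed as a² + b².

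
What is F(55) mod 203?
146

Matrix identity: Q^n = [[F_(n+1), F_n], [F_n, F_(n-1)]] with Q = [[1,1],[1,0]].
n = 55 = 110111₂. Square-and-multiply, entries mod 203:
Q^1 = [[1,1],[1,0]]
Q^3 = (Q^1)²·Q = [[3,2],[2,1]]
Q^6 = (Q^3)² = [[13,8],[8,5]]
Q^13 = (Q^6)²·Q = [[174,30],[30,144]]
Q^27 = (Q^13)²·Q = [[116,117],[117,202]]
Q^55 = (Q^27)²·Q = [[0,146],[146,57]]
F_55 mod 203 = Q^55[0][1] = 146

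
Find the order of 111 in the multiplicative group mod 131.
130

131 is prime, so ord(111) divides φ(131) = 130.
Divisors of 130: 1, 2, 5, 10, 13, 26, 65, 130.
Repeated squaring: 111^1 ≡ 111, 111^2 ≡ 7, 111^4 ≡ 49, 111^8 ≡ 43, 111^16 ≡ 15, 111^32 ≡ 94, 111^64 ≡ 59, 111^128 ≡ 75 (mod 131).
Test 111^d mod 131 for each divisor d in increasing order:
111^1 ≡ 111
111^2 ≡ 7
111^5 = 111^4·111^1 ≡ 68
111^10 = 111^8·111^2 ≡ 39
111^13 = 111^8·111^4·111^1 ≡ 42
111^26 = 111^16·111^8·111^2 ≡ 61
111^65 = 111^64·111^1 ≡ 130
111^130 = 111^128·111^2 ≡ 1  ← first divisor giving 1
The order is 130.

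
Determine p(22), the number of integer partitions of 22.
1002

p(n) counts ways to write n as a sum of positive integers (order ignored).
Euler's pentagonal recurrence: p(k) = p(k-1) + p(k-2) - p(k-5) - p(k-7) + p(k-12) + p(k-15) - ... (offsets j(3j∓1)/2, signs ++--, p(0)=1, p(<0)=0).
DP table for k = 0..21: p(0)=1, p(1)=1, p(2)=2, p(3)=3, p(4)=5, p(5)=7, p(6)=11, p(7)=15, p(8)=22, p(9)=30, p(10)=42, p(11)=56, p(12)=77, p(13)=101, p(14)=135, p(15)=176, p(16)=231, p(17)=297, p(18)=385, p(19)=490, p(20)=627, p(21)=792.
Final step: p(22) = p(21) + p(20) - p(17) - p(15) + p(10) + p(7) - p(0)
= 792 + 627 - 297 - 176 + 42 + 15 - 1
= 1002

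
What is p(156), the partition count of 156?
73232243759

p(n) counts ways to write n as a sum of positive integers (order ignored).
Euler's pentagonal recurrence: p(k) = p(k-1) + p(k-2) - p(k-5) - p(k-7) + p(k-12) + p(k-15) - ... (offsets j(3j∓1)/2, signs ++--, p(0)=1, p(<0)=0).
DP table for k = 0..155: p(0)=1, p(1)=1, p(2)=2, p(3)=3, p(4)=5, p(5)=7, p(6)=11, p(7)=15, p(8)=22, p(9)=30, p(10)=42, p(11)=56, p(12)=77, p(13)=101, p(14)=135, p(15)=176, p(16)=231, p(17)=297, p(18)=385, p(19)=490, p(20)=627, p(21)=792, p(22)=1002, p(23)=1255, p(24)=1575, p(25)=1958, p(26)=2436, p(27)=3010, p(28)=3718, p(29)=4565, p(30)=5604, p(31)=6842, p(32)=8349, p(33)=10143, p(34)=12310, p(35)=14883, p(36)=17977, p(37)=21637, p(38)=26015, p(39)=31185, p(40)=37338, p(41)=44583, p(42)=53174, p(43)=63261, p(44)=75175, p(45)=89134, p(46)=105558, p(47)=124754, p(48)=147273, p(49)=173525, p(50)=204226, p(51)=239943, p(52)=281589, p(53)=329931, p(54)=386155, p(55)=451276, p(56)=526823, p(57)=614154, p(58)=715220, p(59)=831820, p(60)=966467, p(61)=1121505, p(62)=1300156, p(63)=1505499, p(64)=1741630, p(65)=2012558, p(66)=2323520, p(67)=2679689, p(68)=3087735, p(69)=3554345, p(70)=4087968, p(71)=4697205, p(72)=5392783, p(73)=6185689, p(74)=7089500, p(75)=8118264, p(76)=9289091, p(77)=10619863, p(78)=12132164, p(79)=13848650, p(80)=15796476, p(81)=18004327, p(82)=20506255, p(83)=23338469, p(84)=26543660, p(85)=30167357, p(86)=34262962, p(87)=38887673, p(88)=44108109, p(89)=49995925, p(90)=56634173, p(91)=64112359, p(92)=72533807, p(93)=82010177, p(94)=92669720, p(95)=104651419, p(96)=118114304, p(97)=133230930, p(98)=150198136, p(99)=169229875, p(100)=190569292, p(101)=214481126, p(102)=241265379, p(103)=271248950, p(104)=304801365, p(105)=342325709, p(106)=384276336, p(107)=431149389, p(108)=483502844, p(109)=541946240, p(110)=607163746, p(111)=679903203, p(112)=761002156, p(113)=851376628, p(114)=952050665, p(115)=1064144451, p(116)=1188908248, p(117)=1327710076, p(118)=1482074143, p(119)=1653668665, p(120)=1844349560, p(121)=2056148051, p(122)=2291320912, p(123)=2552338241, p(124)=2841940500, p(125)=3163127352, p(126)=3519222692, p(127)=3913864295, p(128)=4351078600, p(129)=4835271870, p(130)=5371315400, p(131)=5964539504, p(132)=6620830889, p(133)=7346629512, p(134)=8149040695, p(135)=9035836076, p(136)=10015581680, p(137)=11097645016, p(138)=12292341831, p(139)=13610949895, p(140)=15065878135, p(141)=16670689208, p(142)=18440293320, p(143)=20390982757, p(144)=22540654445, p(145)=24908858009, p(146)=27517052599, p(147)=30388671978, p(148)=33549419497, p(149)=37027355200, p(150)=40853235313, p(151)=45060624582, p(152)=49686288421, p(153)=54770336324, p(154)=60356673280, p(155)=66493182097.
Final step: p(156) = p(155) + p(154) - p(151) - p(149) + p(144) + p(141) - p(134) - p(130) + p(121) + p(116) - p(105) - p(99) + p(86) + p(79) - p(64) - p(56) + p(39) + p(30) - p(11) - p(1)
= 66493182097 + 60356673280 - 45060624582 - 37027355200 + 22540654445 + 16670689208 - 8149040695 - 5371315400 + 2056148051 + 1188908248 - 342325709 - 169229875 + 34262962 + 13848650 - 1741630 - 526823 + 31185 + 5604 - 56 - 1
= 73232243759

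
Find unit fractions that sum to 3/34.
1/12 + 1/204

Greedy algorithm:
3/34: ceiling(34/3) = 12, use 1/12
1/204: ceiling(204/1) = 204, use 1/204
Result: 3/34 = 1/12 + 1/204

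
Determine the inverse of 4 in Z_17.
13

gcd(4, 17) = 1, so the inverse exists.
Extended Euclidean algorithm on (17, 4):
17 = 4 × 4 + 1  ⟹  1 = (1)·17 + (-4)·4
So (-4)·4 ≡ 1 (mod 17), i.e. 4^(-1) ≡ -4 ≡ 13 (mod 17).
Check: 4 × 13 = 52 ≡ 1 (mod 17)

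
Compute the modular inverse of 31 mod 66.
49

gcd(31, 66) = 1, so the inverse exists.
Extended Euclidean algorithm on (66, 31):
66 = 2 × 31 + 4  ⟹  4 = (1)·66 + (-2)·31
31 = 7 × 4 + 3  ⟹  3 = (-7)·66 + (15)·31
4 = 1 × 3 + 1  ⟹  1 = (8)·66 + (-17)·31
So (-17)·31 ≡ 1 (mod 66), i.e. 31^(-1) ≡ -17 ≡ 49 (mod 66).
Check: 31 × 49 = 1519 ≡ 1 (mod 66)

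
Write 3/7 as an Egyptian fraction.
1/3 + 1/11 + 1/231

Greedy algorithm:
3/7: ceiling(7/3) = 3, use 1/3
2/21: ceiling(21/2) = 11, use 1/11
1/231: ceiling(231/1) = 231, use 1/231
Result: 3/7 = 1/3 + 1/11 + 1/231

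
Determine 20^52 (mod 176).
48

Repeated squaring. Binary of 52 = 110100.
20^1 ≡ 20 (mod 176); 20^2 ≡ 48 (mod 176); 20^4 ≡ 16 (mod 176); 20^8 ≡ 80 (mod 176); 20^16 ≡ 64 (mod 176); 20^32 ≡ 48 (mod 176)
20^52 = 20^4 × 20^16 × 20^32 ≡ 48 (mod 176)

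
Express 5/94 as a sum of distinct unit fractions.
1/19 + 1/1786

Greedy algorithm:
5/94: ceiling(94/5) = 19, use 1/19
1/1786: ceiling(1786/1) = 1786, use 1/1786
Result: 5/94 = 1/19 + 1/1786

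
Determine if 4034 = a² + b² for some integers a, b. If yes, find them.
35² + 53² (a=35, b=53)

Factorization: 4034 = 2 × 2017
By Fermat: n is sum of two squares iff every prime p ≡ 3 (mod 4) appears to even power.
All primes ≡ 3 (mod 4) appear to even power.
Search a = 0, 1, 2, … for 4034 - a² a perfect square: first hit at a = 35: 4034 - 1225 = 2809 = 53².
4034 = 35² + 53² = 1225 + 2809 ✓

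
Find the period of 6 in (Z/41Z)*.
40

41 is prime, so ord(6) divides φ(41) = 40.
Divisors of 40: 1, 2, 4, 5, 8, 10, 20, 40.
Repeated squaring: 6^1 ≡ 6, 6^2 ≡ 36, 6^4 ≡ 25, 6^8 ≡ 10, 6^16 ≡ 18, 6^32 ≡ 37 (mod 41).
Test 6^d mod 41 for each divisor d in increasing order:
6^1 ≡ 6
6^2 ≡ 36
6^4 ≡ 25
6^5 = 6^4·6^1 ≡ 27
6^8 ≡ 10
6^10 = 6^8·6^2 ≡ 32
6^20 = 6^16·6^4 ≡ 40
6^40 = 6^32·6^8 ≡ 1  ← first divisor giving 1
The order is 40.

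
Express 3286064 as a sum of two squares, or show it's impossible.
Not possible

Factorization: 3286064 = 2^4 × 59^3
By Fermat: n is sum of two squares iff every prime p ≡ 3 (mod 4) appears to even power.
Prime(s) ≡ 3 (mod 4) with odd exponent: [(59, 3)]
Therefore 3286064 cannot be expressed as a² + b².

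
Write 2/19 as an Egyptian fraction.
1/10 + 1/190

Greedy algorithm:
2/19: ceiling(19/2) = 10, use 1/10
1/190: ceiling(190/1) = 190, use 1/190
Result: 2/19 = 1/10 + 1/190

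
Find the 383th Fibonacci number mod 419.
247

Matrix identity: Q^n = [[F_(n+1), F_n], [F_n, F_(n-1)]] with Q = [[1,1],[1,0]].
n = 383 = 101111111₂. Square-and-multiply, entries mod 419:
Q^1 = [[1,1],[1,0]]
Q^2 = (Q^1)² = [[2,1],[1,1]]
Q^5 = (Q^2)²·Q = [[8,5],[5,3]]
Q^11 = (Q^5)²·Q = [[144,89],[89,55]]
Q^23 = (Q^11)²·Q = [[278,165],[165,113]]
Q^47 = (Q^23)²·Q = [[167,178],[178,408]]
Q^95 = (Q^47)²·Q = [[189,75],[75,114]]
Q^191 = (Q^95)²·Q = [[383,284],[284,99]]
Q^383 = (Q^191)²·Q = [[122,247],[247,294]]
F_383 mod 419 = Q^383[0][1] = 247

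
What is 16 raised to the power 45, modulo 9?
1

Repeated squaring. Binary of 45 = 101101.
16^1 ≡ 7 (mod 9); 16^2 ≡ 4 (mod 9); 16^4 ≡ 7 (mod 9); 16^8 ≡ 4 (mod 9); 16^16 ≡ 7 (mod 9); 16^32 ≡ 4 (mod 9)
16^45 = 16^1 × 16^4 × 16^8 × 16^32 ≡ 1 (mod 9)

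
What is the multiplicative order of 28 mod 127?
18

127 is prime, so ord(28) divides φ(127) = 126.
Divisors of 126: 1, 2, 3, 6, 7, 9, 14, 18, 21, 42, 63, 126.
Repeated squaring: 28^1 ≡ 28, 28^2 ≡ 22, 28^4 ≡ 103, 28^8 ≡ 68, 28^16 ≡ 52, 28^32 ≡ 37, 28^64 ≡ 99 (mod 127).
Test 28^d mod 127 for each divisor d in increasing order:
28^1 ≡ 28
28^2 ≡ 22
28^3 = 28^2·28^1 ≡ 108
28^6 = 28^4·28^2 ≡ 107
28^7 = 28^4·28^2·28^1 ≡ 75
28^9 = 28^8·28^1 ≡ 126
28^14 = 28^8·28^4·28^2 ≡ 37
28^18 = 28^16·28^2 ≡ 1  ← first divisor giving 1
The order is 18.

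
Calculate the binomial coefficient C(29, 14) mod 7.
6

Using Lucas' theorem:
Write n=29 and k=14 in base 7:
n in base 7: [4, 1]
k in base 7: [2, 0]
C(29,14) mod 7 = ∏ C(n_i, k_i) mod 7
Digit binomials (mod 7): C(4,2) = 6; C(1,0) = 1
Product: 6 × 1 = 6 ≡ 6 (mod 7)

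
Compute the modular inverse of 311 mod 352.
103

gcd(311, 352) = 1, so the inverse exists.
Extended Euclidean algorithm on (352, 311):
352 = 1 × 311 + 41  ⟹  41 = (1)·352 + (-1)·311
311 = 7 × 41 + 24  ⟹  24 = (-7)·352 + (8)·311
41 = 1 × 24 + 17  ⟹  17 = (8)·352 + (-9)·311
24 = 1 × 17 + 7  ⟹  7 = (-15)·352 + (17)·311
17 = 2 × 7 + 3  ⟹  3 = (38)·352 + (-43)·311
7 = 2 × 3 + 1  ⟹  1 = (-91)·352 + (103)·311
So (103)·311 ≡ 1 (mod 352), i.e. 311^(-1) ≡ 103 (mod 352).
Check: 311 × 103 = 32033 ≡ 1 (mod 352)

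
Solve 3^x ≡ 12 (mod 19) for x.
15

Baby-step giant-step with step n = ⌈√19⌉ = 5.
Baby steps 3^j mod 19 (j:value) for j=0..4: 0:1, 1:3, 2:9, 3:8, 4:5.
Giant-step multiplier: 3^(-5) ≡ 3^(18-5) = 3^13 ≡ 14 (mod 19).
Giant steps γ_i = 12·14^i mod 19: γ_0=12, γ_1=16, γ_2=15, γ_3=1 (in table at j=0).
x = i·n + j = 3·5 + 0 = 15.
Check: 3^15 ≡ 12 (mod 19).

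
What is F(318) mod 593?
404

Matrix identity: Q^n = [[F_(n+1), F_n], [F_n, F_(n-1)]] with Q = [[1,1],[1,0]].
n = 318 = 100111110₂. Square-and-multiply, entries mod 593:
Q^1 = [[1,1],[1,0]]
Q^2 = (Q^1)² = [[2,1],[1,1]]
Q^4 = (Q^2)² = [[5,3],[3,2]]
Q^9 = (Q^4)²·Q = [[55,34],[34,21]]
Q^19 = (Q^9)²·Q = [[242,30],[30,212]]
Q^39 = (Q^19)²·Q = [[145,164],[164,574]]
Q^79 = (Q^39)²·Q = [[390,481],[481,502]]
Q^159 = (Q^79)²·Q = [[103,383],[383,313]]
Q^318 = (Q^159)² = [[153,404],[404,342]]
F_318 mod 593 = Q^318[0][1] = 404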